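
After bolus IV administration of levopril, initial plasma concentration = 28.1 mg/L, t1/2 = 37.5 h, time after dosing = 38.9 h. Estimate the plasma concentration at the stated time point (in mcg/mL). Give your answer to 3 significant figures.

13.7 mcg/mL

k = ln2 / t½ = 0.693147 / 37.5 = 0.01848 h⁻¹
C = C₀ · e^(−k·t) = 28.10 × e^(−0.01848 × 38.9)
  = 28.10 × 0.4873 = 13.69 mg/L
(13.69 mg/L = 13.69 mcg/mL)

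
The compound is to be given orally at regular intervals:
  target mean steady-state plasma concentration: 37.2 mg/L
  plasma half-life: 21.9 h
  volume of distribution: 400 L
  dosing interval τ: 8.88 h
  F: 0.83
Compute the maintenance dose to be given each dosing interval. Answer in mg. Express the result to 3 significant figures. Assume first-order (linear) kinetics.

5040 mg

k = ln2 / t½ = 0.693147 / 21.9 = 0.03165 h⁻¹
CL = k × Vd = 0.03165 × 400 = 12.66 L/h
At steady state, F × (Dose/τ) = Css × CL.
Dose = Css × CL × τ / F = 37.2 × 12.66 × 8.88 / 0.83 = 5039 mg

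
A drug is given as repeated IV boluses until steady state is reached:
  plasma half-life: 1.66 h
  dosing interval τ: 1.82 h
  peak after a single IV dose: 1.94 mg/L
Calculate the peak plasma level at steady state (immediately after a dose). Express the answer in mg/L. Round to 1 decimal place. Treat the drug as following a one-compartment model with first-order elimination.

3.6 mg/L

k = ln2 / t½ = 0.693147 / 1.66 = 0.4176 h⁻¹
e^(−kτ) = e^(−0.4176 × 1.82) = 0.4677
Accumulation ratio R = 1 / (1 − e^(−kτ)) = 1 / (1 − 0.4677) = 1.879
Steady-state peak = C₀ × R = 1.94 × 1.879 = 3.645 mg/L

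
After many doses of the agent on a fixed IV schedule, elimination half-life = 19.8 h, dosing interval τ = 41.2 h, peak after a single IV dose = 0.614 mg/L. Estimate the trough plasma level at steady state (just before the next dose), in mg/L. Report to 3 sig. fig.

k = ln2 / t½ = 0.693147 / 19.8 = 0.03501 h⁻¹
e^(−kτ) = e^(−0.03501 × 41.2) = 0.2364
Accumulation ratio R = 1 / (1 − e^(−kτ)) = 1 / (1 − 0.2364) = 1.310
Steady-state trough = C₀ × R × e^(−kτ) = 0.614 × 1.310 × 0.2364 = 0.1901 mg/L

0.190 mg/L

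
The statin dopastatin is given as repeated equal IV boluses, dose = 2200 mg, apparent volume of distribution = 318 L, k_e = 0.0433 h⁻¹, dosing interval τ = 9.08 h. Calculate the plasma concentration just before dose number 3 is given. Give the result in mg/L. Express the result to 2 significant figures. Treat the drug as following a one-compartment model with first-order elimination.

C₀ per dose = Dose / Vd = 2200 / 318 = 6.918 mg/L
Fraction remaining after one interval: r = e^(−kτ) = e^(−0.04330 × 9.08) = 0.6749
Before dose 3, 2 doses have been given (aged 1τ, 2τ).
C_trough = C₀ × (r + r²) = 6.918 × (0.6749 + 0.4555) = 7.820 mg/L

7.8 mg/L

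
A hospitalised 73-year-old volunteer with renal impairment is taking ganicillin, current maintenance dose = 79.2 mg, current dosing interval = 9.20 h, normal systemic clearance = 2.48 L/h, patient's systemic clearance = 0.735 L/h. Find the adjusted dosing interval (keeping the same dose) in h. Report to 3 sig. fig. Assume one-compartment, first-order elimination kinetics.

31.0 h

To keep the same average steady-state level, dosing rate must scale with clearance.
CL ratio = 0.735 / 2.48 = 0.2964
New interval (same dose) = 9.20 / 0.2964 = 31.04 h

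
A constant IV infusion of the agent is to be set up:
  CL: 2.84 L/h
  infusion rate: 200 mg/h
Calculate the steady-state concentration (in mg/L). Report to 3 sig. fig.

70.4 mg/L

At steady state Css = R₀ / CL = 200 / 2.840 = 70.42 mg/L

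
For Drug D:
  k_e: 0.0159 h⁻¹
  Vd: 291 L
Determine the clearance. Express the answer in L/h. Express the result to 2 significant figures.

CL = k × Vd = 0.0159 × 291 = 4.627 L/h

4.6 L/h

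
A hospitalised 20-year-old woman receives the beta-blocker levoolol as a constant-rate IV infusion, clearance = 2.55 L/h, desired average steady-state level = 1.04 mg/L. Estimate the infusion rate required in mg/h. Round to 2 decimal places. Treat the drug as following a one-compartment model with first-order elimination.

At steady state, infusion rate R₀ = Css × CL = 1.04 × 2.550 = 2.652 mg/h

2.65 mg/h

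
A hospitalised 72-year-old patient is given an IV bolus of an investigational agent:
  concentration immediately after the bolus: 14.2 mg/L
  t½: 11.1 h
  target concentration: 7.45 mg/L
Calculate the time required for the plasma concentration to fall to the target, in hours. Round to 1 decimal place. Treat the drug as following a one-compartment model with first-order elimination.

k = ln2 / t½ = 0.693147 / 11.1 = 0.06245 h⁻¹
t = ln(C₀ / C) / k = ln(14.20 / 7.45) / 0.06245
  = ln(1.906) / 0.06245 = 0.6450 / 0.06245 = 10.33 h

10.3 h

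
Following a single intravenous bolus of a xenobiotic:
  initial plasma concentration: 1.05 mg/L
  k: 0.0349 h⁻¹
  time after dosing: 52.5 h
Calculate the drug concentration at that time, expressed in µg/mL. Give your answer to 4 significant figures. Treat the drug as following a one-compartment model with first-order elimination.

C = C₀ · e^(−k·t) = 1.050 × e^(−0.03490 × 52.5)
  = 1.050 × 0.1601 = 0.1681 mg/L
(0.1681 mg/L = 0.1681 µg/mL)

0.1681 µg/mL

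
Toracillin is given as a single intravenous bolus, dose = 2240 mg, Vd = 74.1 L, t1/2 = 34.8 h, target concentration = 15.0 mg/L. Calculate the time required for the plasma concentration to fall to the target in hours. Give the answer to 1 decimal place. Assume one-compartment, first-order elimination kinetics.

35.2 h

C₀ = Dose / Vd = 2240 / 74.1 = 30.23 mg/L
k = ln2 / t½ = 0.693147 / 34.8 = 0.01992 h⁻¹
t = ln(C₀ / C) / k = ln(30.23 / 15.0) / 0.01992
  = ln(2.015) / 0.01992 = 0.7006 / 0.01992 = 35.17 h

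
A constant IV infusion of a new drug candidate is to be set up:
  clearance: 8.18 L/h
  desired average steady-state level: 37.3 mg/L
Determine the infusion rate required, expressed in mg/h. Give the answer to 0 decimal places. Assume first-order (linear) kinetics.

305 mg/h

At steady state, infusion rate R₀ = Css × CL = 37.3 × 8.180 = 305.1 mg/h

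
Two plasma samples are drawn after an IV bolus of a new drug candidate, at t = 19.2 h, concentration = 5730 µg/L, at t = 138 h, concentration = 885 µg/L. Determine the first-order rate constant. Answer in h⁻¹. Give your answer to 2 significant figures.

0.016 h⁻¹

k = ln(C₁/C₂) / (t₂ − t₁) = ln(5730/885) / (138 − 19.2)
  = 1.868 / 118.8 = 0.01572 h⁻¹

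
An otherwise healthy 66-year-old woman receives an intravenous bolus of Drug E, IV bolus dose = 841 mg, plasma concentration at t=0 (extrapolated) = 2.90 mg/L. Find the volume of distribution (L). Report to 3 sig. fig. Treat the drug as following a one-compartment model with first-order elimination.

290 L

Vd = Dose / C₀ = 841.0 / 2.90 = 290.0 L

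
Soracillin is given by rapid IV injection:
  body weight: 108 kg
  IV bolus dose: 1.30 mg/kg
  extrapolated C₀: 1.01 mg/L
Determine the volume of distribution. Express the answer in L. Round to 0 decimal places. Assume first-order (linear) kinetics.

Dose = 1.30 × 108 = 140.4 mg
Vd = Dose / C₀ = 140.4 / 1.01 = 139.0 L

139 L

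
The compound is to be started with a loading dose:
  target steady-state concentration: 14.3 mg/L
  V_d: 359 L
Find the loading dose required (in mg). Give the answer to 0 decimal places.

LD = Css × Vd = 14.3 × 359 = 5134 mg

5134 mg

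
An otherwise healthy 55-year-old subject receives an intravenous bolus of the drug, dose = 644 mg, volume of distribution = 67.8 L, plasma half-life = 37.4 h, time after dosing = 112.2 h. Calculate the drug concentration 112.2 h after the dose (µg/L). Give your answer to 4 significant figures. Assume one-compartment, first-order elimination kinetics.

1187 µg/L

C₀ = Dose / Vd = 644.0 / 67.8 = 9.499 mg/L
k = ln2 / t½ = 0.693147 / 37.4 = 0.01853 h⁻¹
t / t½ = 112.2 / 37.4 = 3 half-lives
C = C₀ × (1/2)^3 = 9.499 × 0.1250 = 1.187 mg/L
Convert: 1.187 mg/L × 1000 = 1187 µg/L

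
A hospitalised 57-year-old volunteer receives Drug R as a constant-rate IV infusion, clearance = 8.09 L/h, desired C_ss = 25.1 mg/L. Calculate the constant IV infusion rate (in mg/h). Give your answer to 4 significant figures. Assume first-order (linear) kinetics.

203.1 mg/h

At steady state, infusion rate R₀ = Css × CL = 25.1 × 8.090 = 203.1 mg/h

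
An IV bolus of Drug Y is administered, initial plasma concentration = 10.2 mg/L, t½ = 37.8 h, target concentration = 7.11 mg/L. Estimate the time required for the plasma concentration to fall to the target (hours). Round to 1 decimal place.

19.7 h

k = ln2 / t½ = 0.693147 / 37.8 = 0.01834 h⁻¹
t = ln(C₀ / C) / k = ln(10.20 / 7.11) / 0.01834
  = ln(1.435) / 0.01834 = 0.3612 / 0.01834 = 19.69 h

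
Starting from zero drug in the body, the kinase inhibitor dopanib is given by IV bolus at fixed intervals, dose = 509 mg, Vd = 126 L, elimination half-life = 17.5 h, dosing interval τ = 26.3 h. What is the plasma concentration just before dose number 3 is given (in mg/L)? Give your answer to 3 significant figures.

C₀ per dose = Dose / Vd = 509 / 126 = 4.040 mg/L
k = ln2 / t½ = 0.693147 / 17.5 = 0.03961 h⁻¹
Fraction remaining after one interval: r = e^(−kτ) = e^(−0.03961 × 26.3) = 0.3528
Before dose 3, 2 doses have been given (aged 1τ, 2τ).
C_trough = C₀ × (r + r²) = 4.040 × (0.3528 + 0.1245) = 1.928 mg/L

1.93 mg/L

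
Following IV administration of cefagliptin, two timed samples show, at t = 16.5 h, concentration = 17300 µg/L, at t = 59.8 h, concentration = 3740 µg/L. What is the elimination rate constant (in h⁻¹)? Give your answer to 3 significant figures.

k = ln(C₁/C₂) / (t₂ − t₁) = ln(17300/3740) / (59.8 − 16.5)
  = 1.532 / 43.30 = 0.03538 h⁻¹

0.0354 h⁻¹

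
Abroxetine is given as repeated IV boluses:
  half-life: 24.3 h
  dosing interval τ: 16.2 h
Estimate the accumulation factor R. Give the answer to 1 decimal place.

k = ln2 / t½ = 0.693147 / 24.3 = 0.02852 h⁻¹
e^(−kτ) = e^(−0.02852 × 16.2) = 0.6300
Accumulation ratio R = 1 / (1 − e^(−kτ)) = 1 / (1 − 0.6300) = 2.703

2.7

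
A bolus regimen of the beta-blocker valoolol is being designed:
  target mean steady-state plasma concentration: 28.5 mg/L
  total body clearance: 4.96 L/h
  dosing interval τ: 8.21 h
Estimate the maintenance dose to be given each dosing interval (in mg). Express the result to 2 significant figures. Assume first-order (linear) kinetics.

1200 mg

At steady state, Dose/τ = Css × CL.
Dose = Css × CL × τ = 28.5 × 4.960 × 8.21 = 1161 mg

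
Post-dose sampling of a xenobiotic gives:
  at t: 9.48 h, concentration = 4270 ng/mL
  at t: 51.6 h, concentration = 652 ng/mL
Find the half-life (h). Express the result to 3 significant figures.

15.5 h

k = ln(C₁/C₂) / (t₂ − t₁) = ln(4270/652) / (51.6 − 9.48)
  = 1.879 / 42.12 = 0.04461 h⁻¹
t½ = ln2 / k = 0.693147 / 0.04461 = 15.54 h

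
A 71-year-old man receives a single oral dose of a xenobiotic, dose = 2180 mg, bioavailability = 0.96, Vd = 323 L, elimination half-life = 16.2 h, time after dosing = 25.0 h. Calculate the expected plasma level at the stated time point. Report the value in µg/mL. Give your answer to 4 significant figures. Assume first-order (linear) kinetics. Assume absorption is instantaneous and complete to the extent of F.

2.223 µg/mL

Amount reaching circulation = F × Dose = 0.96 × 2180 = 2093 mg
C₀ = F·Dose / Vd = 2093 / 323 = 6.480 mg/L
k = ln2 / t½ = 0.693147 / 16.2 = 0.04279 h⁻¹
C = C₀ · e^(−k·t) = 6.480 × e^(−0.04279 × 25.0)
  = 6.480 × 0.3431 = 2.223 mg/L
(2.223 mg/L = 2.223 µg/mL)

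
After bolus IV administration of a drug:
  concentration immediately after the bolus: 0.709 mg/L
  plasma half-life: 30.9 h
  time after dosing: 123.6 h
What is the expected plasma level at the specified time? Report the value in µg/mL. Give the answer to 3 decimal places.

k = ln2 / t½ = 0.693147 / 30.9 = 0.02243 h⁻¹
t / t½ = 123.6 / 30.9 = 4 half-lives
C = C₀ × (1/2)^4 = 0.7090 × 0.06250 = 0.04431 mg/L
(0.04431 mg/L = 0.04431 µg/mL)

0.044 µg/mL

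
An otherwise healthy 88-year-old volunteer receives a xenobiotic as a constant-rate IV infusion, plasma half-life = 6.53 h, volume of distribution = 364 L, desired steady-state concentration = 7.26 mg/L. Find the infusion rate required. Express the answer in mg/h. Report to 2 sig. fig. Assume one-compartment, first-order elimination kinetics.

280 mg/h

k = ln2 / t½ = 0.693147 / 6.53 = 0.1061 h⁻¹
CL = k × Vd = 0.1061 × 364 = 38.62 L/h
At steady state, infusion rate R₀ = Css × CL = 7.26 × 38.62 = 280.4 mg/h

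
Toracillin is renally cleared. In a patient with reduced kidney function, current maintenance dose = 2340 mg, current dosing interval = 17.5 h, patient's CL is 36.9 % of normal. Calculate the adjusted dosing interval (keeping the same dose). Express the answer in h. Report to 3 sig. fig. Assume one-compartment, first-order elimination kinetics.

To keep the same average steady-state level, dosing rate must scale with clearance.
CL ratio = 36.9 / 100 = 0.3690
New interval (same dose) = 17.5 / 0.3690 = 47.43 h

47.4 h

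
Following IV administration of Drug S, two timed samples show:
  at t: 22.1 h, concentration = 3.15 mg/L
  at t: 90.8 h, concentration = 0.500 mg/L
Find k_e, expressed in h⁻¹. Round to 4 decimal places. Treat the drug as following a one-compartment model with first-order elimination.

k = ln(C₁/C₂) / (t₂ − t₁) = ln(3.15/0.500) / (90.8 − 22.1)
  = 1.841 / 68.70 = 0.02680 h⁻¹

0.0268 h⁻¹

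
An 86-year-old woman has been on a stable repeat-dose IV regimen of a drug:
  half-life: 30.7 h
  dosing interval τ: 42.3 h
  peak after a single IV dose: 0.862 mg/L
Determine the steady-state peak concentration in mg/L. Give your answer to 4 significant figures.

k = ln2 / t½ = 0.693147 / 30.7 = 0.02258 h⁻¹
e^(−kτ) = e^(−0.02258 × 42.3) = 0.3848
Accumulation ratio R = 1 / (1 − e^(−kτ)) = 1 / (1 − 0.3848) = 1.625
Steady-state peak = C₀ × R = 0.862 × 1.625 = 1.401 mg/L

1.401 mg/L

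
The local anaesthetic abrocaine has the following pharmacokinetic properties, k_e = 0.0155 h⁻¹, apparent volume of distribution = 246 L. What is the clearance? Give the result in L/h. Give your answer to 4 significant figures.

3.813 L/h

CL = k × Vd = 0.0155 × 246 = 3.813 L/h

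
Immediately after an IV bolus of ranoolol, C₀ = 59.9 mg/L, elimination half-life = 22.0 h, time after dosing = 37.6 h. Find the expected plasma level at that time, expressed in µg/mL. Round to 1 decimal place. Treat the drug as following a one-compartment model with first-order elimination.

18.3 µg/mL

k = ln2 / t½ = 0.693147 / 22.0 = 0.03151 h⁻¹
C = C₀ · e^(−k·t) = 59.90 × e^(−0.03151 × 37.6)
  = 59.90 × 0.3058 = 18.32 mg/L
(18.32 mg/L = 18.32 µg/mL)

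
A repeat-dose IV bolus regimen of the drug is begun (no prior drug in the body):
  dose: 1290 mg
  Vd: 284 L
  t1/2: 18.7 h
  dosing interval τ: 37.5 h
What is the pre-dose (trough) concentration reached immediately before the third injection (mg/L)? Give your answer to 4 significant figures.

1.413 mg/L

C₀ per dose = Dose / Vd = 1290 / 284 = 4.542 mg/L
k = ln2 / t½ = 0.693147 / 18.7 = 0.03707 h⁻¹
Fraction remaining after one interval: r = e^(−kτ) = e^(−0.03707 × 37.5) = 0.2490
Before dose 3, 2 doses have been given (aged 1τ, 2τ).
C_trough = C₀ × (r + r²) = 4.542 × (0.2490 + 0.06200) = 1.413 mg/L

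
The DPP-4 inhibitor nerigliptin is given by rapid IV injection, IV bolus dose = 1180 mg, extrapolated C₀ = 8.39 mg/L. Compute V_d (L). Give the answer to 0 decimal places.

141 L

Vd = Dose / C₀ = 1180 / 8.39 = 140.6 L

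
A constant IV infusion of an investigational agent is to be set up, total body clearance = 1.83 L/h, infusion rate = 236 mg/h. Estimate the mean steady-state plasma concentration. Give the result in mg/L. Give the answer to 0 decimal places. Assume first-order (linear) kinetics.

129 mg/L

At steady state Css = R₀ / CL = 236 / 1.830 = 129.0 mg/L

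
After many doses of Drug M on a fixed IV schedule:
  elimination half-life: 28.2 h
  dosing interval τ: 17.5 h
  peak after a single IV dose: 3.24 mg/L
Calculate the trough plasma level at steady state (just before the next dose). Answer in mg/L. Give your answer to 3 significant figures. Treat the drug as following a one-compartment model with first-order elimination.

k = ln2 / t½ = 0.693147 / 28.2 = 0.02458 h⁻¹
e^(−kτ) = e^(−0.02458 × 17.5) = 0.6504
Accumulation ratio R = 1 / (1 − e^(−kτ)) = 1 / (1 − 0.6504) = 2.860
Steady-state trough = C₀ × R × e^(−kτ) = 3.24 × 2.860 × 0.6504 = 6.027 mg/L

6.03 mg/L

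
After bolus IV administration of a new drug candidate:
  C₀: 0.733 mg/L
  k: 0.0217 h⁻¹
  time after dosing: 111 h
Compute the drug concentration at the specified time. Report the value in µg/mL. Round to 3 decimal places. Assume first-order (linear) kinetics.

0.066 µg/mL

C = C₀ · e^(−k·t) = 0.7330 × e^(−0.02170 × 111)
  = 0.7330 × 0.08993 = 0.06592 mg/L
(0.06592 mg/L = 0.06592 µg/mL)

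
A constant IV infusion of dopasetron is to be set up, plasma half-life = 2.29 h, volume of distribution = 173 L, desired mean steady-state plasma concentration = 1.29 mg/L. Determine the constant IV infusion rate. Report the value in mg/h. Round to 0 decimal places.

68 mg/h

k = ln2 / t½ = 0.693147 / 2.29 = 0.3027 h⁻¹
CL = k × Vd = 0.3027 × 173 = 52.37 L/h
At steady state, infusion rate R₀ = Css × CL = 1.29 × 52.37 = 67.56 mg/h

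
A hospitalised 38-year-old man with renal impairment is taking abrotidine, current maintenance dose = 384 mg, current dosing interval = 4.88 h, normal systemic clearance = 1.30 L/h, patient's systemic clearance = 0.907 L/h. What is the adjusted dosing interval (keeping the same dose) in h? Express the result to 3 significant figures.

6.99 h

To keep the same average steady-state level, dosing rate must scale with clearance.
CL ratio = 0.907 / 1.30 = 0.6977
New interval (same dose) = 4.88 / 0.6977 = 6.994 h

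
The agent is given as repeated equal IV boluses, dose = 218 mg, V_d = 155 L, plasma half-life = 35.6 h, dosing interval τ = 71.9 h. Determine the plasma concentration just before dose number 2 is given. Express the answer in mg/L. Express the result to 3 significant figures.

0.347 mg/L

C₀ per dose = Dose / Vd = 218 / 155 = 1.406 mg/L
k = ln2 / t½ = 0.693147 / 35.6 = 0.01947 h⁻¹
Fraction remaining after one interval: r = e^(−kτ) = e^(−0.01947 × 71.9) = 0.2466
Before dose 2, 1 dose has been given (aged 1τ).
C_trough = C₀ × r = 1.406 × 0.2466 = 0.3467 mg/L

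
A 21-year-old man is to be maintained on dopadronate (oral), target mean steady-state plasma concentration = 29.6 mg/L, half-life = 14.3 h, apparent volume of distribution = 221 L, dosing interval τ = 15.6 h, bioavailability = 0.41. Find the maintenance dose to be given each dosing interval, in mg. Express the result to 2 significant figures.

12000 mg

k = ln2 / t½ = 0.693147 / 14.3 = 0.04847 h⁻¹
CL = k × Vd = 0.04847 × 221 = 10.71 L/h
At steady state, F × (Dose/τ) = Css × CL.
Dose = Css × CL × τ / F = 29.6 × 10.71 × 15.6 / 0.41 = 12060 mg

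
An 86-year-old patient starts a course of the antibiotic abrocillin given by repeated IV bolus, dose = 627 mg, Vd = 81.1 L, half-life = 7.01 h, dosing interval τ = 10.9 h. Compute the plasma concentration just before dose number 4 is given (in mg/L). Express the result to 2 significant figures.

3.8 mg/L

C₀ per dose = Dose / Vd = 627 / 81.1 = 7.731 mg/L
k = ln2 / t½ = 0.693147 / 7.01 = 0.09888 h⁻¹
Fraction remaining after one interval: r = e^(−kτ) = e^(−0.09888 × 10.9) = 0.3403
Before dose 4, 3 doses have been given (aged 1τ, 2τ, 3τ).
C_trough = C₀ × (r + r² + … + r^3) = C₀ × r(1−r^3)/(1−r)
        = 7.731 × 0.3403 × (1 − 0.03941) / (1 − 0.3403) = 3.831 mg/L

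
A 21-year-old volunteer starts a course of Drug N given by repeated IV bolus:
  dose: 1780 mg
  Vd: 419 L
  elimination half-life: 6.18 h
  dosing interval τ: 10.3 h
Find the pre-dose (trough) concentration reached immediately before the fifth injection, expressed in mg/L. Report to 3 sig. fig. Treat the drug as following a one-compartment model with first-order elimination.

C₀ per dose = Dose / Vd = 1780 / 419 = 4.248 mg/L
k = ln2 / t½ = 0.693147 / 6.18 = 0.1122 h⁻¹
Fraction remaining after one interval: r = e^(−kτ) = e^(−0.1122 × 10.3) = 0.3148
Before dose 5, 4 doses have been given (aged 1τ, 2τ, 3τ, 4τ).
C_trough = C₀ × (r + r² + … + r^4) = C₀ × r(1−r^4)/(1−r)
        = 4.248 × 0.3148 × (1 − 0.009821) / (1 − 0.3148) = 1.932 mg/L

1.93 mg/L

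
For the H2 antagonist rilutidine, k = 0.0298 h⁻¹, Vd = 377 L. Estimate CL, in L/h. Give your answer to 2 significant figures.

11 L/h

CL = k × Vd = 0.0298 × 377 = 11.23 L/h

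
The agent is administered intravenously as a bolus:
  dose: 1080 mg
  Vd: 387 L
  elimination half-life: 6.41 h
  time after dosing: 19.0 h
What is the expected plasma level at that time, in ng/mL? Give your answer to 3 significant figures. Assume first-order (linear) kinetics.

358 ng/mL

C₀ = Dose / Vd = 1080 / 387 = 2.791 mg/L
k = ln2 / t½ = 0.693147 / 6.41 = 0.1081 h⁻¹
C = C₀ · e^(−k·t) = 2.791 × e^(−0.1081 × 19.0)
  = 2.791 × 0.1282 = 0.3578 mg/L
Convert: 0.3578 mg/L × 1000 = 357.8 ng/mL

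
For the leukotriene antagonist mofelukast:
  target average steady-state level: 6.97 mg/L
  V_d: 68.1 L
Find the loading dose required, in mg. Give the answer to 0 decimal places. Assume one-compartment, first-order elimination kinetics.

LD = Css × Vd = 6.97 × 68.1 = 474.7 mg

475 mg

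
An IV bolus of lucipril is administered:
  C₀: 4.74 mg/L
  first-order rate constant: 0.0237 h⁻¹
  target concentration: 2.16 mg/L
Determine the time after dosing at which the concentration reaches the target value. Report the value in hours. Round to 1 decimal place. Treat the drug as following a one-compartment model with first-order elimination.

t = ln(C₀ / C) / k = ln(4.740 / 2.16) / 0.02370
  = ln(2.194) / 0.02370 = 0.7857 / 0.02370 = 33.15 h

33.2 h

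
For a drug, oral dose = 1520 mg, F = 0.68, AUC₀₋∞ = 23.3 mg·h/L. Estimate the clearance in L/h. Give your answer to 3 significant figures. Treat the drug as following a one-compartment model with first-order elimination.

44.4 L/h

CL = F·Dose / AUC = 0.68 × 1520 / 23.3 = 44.36 L/h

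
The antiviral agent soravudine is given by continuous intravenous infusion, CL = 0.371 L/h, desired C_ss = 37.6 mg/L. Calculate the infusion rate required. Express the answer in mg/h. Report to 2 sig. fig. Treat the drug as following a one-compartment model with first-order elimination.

14 mg/h

At steady state, infusion rate R₀ = Css × CL = 37.6 × 0.3710 = 13.95 mg/h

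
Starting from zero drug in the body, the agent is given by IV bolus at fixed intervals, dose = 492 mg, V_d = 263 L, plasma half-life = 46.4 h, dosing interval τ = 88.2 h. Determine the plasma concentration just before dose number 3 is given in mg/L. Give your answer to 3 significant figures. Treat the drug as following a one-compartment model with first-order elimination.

0.635 mg/L

C₀ per dose = Dose / Vd = 492 / 263 = 1.871 mg/L
k = ln2 / t½ = 0.693147 / 46.4 = 0.01494 h⁻¹
Fraction remaining after one interval: r = e^(−kτ) = e^(−0.01494 × 88.2) = 0.2677
Before dose 3, 2 doses have been given (aged 1τ, 2τ).
C_trough = C₀ × (r + r²) = 1.871 × (0.2677 + 0.07166) = 0.6349 mg/L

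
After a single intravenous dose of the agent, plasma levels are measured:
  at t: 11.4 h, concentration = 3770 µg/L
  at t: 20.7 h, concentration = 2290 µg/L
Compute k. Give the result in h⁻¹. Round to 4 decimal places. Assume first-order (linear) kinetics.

k = ln(C₁/C₂) / (t₂ − t₁) = ln(3770/2290) / (20.7 − 11.4)
  = 0.4985 / 9.300 = 0.05360 h⁻¹

0.0536 h⁻¹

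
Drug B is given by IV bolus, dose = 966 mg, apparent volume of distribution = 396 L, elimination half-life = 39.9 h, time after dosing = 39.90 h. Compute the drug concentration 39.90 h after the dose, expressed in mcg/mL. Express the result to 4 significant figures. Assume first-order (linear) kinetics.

C₀ = Dose / Vd = 966.0 / 396 = 2.439 mg/L
k = ln2 / t½ = 0.693147 / 39.9 = 0.01737 h⁻¹
t / t½ = 39.90 / 39.9 = 1 half-lives
C = C₀ × (1/2)^1 = 2.439 × 0.5000 = 1.220 mg/L
(1.220 mg/L = 1.220 mcg/mL)

1.220 mcg/mL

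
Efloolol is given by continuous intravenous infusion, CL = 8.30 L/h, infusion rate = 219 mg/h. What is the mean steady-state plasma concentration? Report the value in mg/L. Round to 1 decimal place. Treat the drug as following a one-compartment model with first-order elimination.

At steady state Css = R₀ / CL = 219 / 8.300 = 26.39 mg/L

26.4 mg/L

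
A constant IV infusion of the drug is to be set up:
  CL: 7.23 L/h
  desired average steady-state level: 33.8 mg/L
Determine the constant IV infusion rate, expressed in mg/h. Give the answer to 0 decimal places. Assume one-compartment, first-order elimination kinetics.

244 mg/h

At steady state, infusion rate R₀ = Css × CL = 33.8 × 7.230 = 244.4 mg/h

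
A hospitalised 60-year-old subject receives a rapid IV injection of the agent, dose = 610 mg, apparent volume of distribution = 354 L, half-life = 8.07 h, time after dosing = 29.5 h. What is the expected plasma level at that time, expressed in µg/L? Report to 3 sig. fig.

C₀ = Dose / Vd = 610.0 / 354 = 1.723 mg/L
k = ln2 / t½ = 0.693147 / 8.07 = 0.08589 h⁻¹
C = C₀ · e^(−k·t) = 1.723 × e^(−0.08589 × 29.5)
  = 1.723 × 0.07936 = 0.1367 mg/L
Convert: 0.1367 mg/L × 1000 = 136.7 µg/L

137 µg/L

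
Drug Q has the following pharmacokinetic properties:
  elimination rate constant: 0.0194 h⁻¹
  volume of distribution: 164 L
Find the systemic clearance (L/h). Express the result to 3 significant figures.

3.18 L/h

CL = k × Vd = 0.0194 × 164 = 3.182 L/h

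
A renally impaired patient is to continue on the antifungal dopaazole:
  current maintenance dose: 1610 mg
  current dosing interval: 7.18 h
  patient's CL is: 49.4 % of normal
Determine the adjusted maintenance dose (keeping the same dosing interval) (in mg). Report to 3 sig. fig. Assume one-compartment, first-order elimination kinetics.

795 mg

To keep the same average steady-state level, dosing rate must scale with clearance.
CL ratio = 49.4 / 100 = 0.4940
New dose (same interval) = 1610 × 0.4940 = 795.3 mg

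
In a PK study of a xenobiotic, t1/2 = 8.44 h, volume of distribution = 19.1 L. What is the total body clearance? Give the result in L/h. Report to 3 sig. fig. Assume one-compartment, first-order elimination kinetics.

1.57 L/h

k = ln2 / t½ = 0.693147 / 8.44 = 0.08213 h⁻¹
CL = k × Vd = 0.08213 × 19.1 = 1.569 L/h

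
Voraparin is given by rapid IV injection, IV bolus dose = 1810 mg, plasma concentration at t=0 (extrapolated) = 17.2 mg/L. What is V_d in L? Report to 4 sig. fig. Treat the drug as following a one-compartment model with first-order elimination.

Vd = Dose / C₀ = 1810 / 17.2 = 105.2 L

105.2 L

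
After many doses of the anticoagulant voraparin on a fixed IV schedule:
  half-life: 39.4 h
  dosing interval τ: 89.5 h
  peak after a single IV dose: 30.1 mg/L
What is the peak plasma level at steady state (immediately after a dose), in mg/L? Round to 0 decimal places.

k = ln2 / t½ = 0.693147 / 39.4 = 0.01759 h⁻¹
e^(−kτ) = e^(−0.01759 × 89.5) = 0.2072
Accumulation ratio R = 1 / (1 − e^(−kτ)) = 1 / (1 − 0.2072) = 1.261
Steady-state peak = C₀ × R = 30.1 × 1.261 = 37.96 mg/L

38 mg/L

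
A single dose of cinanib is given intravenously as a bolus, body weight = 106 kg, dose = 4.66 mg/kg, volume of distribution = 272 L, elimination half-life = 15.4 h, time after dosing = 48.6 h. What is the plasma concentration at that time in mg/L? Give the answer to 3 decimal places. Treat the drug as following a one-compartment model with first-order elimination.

Total dose = 4.66 × 106 = 494.0 mg
C₀ = Dose / Vd = 494.0 / 272 = 1.816 mg/L
k = ln2 / t½ = 0.693147 / 15.4 = 0.04501 h⁻¹
C = C₀ · e^(−k·t) = 1.816 × e^(−0.04501 × 48.6)
  = 1.816 × 0.1122 = 0.2038 mg/L

0.204 mg/L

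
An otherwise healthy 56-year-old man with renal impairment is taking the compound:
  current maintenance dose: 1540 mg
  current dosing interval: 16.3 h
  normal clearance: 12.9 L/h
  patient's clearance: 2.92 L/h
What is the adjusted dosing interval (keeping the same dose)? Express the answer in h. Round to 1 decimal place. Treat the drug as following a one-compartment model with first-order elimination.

72.0 h

To keep the same average steady-state level, dosing rate must scale with clearance.
CL ratio = 2.92 / 12.9 = 0.2264
New interval (same dose) = 16.3 / 0.2264 = 72.00 h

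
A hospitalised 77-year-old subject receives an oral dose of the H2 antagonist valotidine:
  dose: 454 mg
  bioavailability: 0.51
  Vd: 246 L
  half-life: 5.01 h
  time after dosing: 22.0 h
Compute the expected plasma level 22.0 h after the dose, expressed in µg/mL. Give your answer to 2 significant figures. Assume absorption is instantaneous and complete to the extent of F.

0.045 µg/mL

Amount reaching circulation = F × Dose = 0.51 × 454.0 = 231.5 mg
C₀ = F·Dose / Vd = 231.5 / 246 = 0.9411 mg/L
k = ln2 / t½ = 0.693147 / 5.01 = 0.1384 h⁻¹
C = C₀ · e^(−k·t) = 0.9411 × e^(−0.1384 × 22.0)
  = 0.9411 × 0.04761 = 0.04481 mg/L
(0.04481 mg/L = 0.04481 µg/mL)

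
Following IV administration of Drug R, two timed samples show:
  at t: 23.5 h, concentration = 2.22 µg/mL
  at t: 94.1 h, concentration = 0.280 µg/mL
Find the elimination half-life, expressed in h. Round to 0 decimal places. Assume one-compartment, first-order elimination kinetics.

24 h

k = ln(C₁/C₂) / (t₂ − t₁) = ln(2.22/0.280) / (94.1 − 23.5)
  = 2.070 / 70.60 = 0.02932 h⁻¹
t½ = ln2 / k = 0.693147 / 0.02932 = 23.64 h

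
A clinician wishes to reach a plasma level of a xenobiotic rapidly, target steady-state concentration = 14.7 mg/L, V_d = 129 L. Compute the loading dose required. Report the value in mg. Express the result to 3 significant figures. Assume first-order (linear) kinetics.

1900 mg

LD = Css × Vd = 14.7 × 129 = 1896 mg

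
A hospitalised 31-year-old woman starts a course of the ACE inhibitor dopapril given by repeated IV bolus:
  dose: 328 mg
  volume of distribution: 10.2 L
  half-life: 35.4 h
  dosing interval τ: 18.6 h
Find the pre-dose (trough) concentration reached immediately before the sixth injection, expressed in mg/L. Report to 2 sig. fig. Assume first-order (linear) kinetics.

61 mg/L

C₀ per dose = Dose / Vd = 328 / 10.2 = 32.16 mg/L
k = ln2 / t½ = 0.693147 / 35.4 = 0.01958 h⁻¹
Fraction remaining after one interval: r = e^(−kτ) = e^(−0.01958 × 18.6) = 0.6948
Before dose 6, 5 doses have been given (aged 1τ, 2τ, 3τ, 4τ, 5τ).
C_trough = C₀ × (r + r² + … + r^5) = C₀ × r(1−r^5)/(1−r)
        = 32.16 × 0.6948 × (1 − 0.1619) / (1 − 0.6948) = 61.36 mg/L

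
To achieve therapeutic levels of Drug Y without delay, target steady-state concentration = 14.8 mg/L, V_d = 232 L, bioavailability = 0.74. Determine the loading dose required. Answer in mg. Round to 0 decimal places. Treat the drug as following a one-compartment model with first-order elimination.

4640 mg

LD = Css × Vd / F = 14.8 × 232 / 0.74 = 4640 mg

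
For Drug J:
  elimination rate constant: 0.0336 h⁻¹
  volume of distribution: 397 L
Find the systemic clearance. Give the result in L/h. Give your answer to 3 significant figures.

CL = k × Vd = 0.0336 × 397 = 13.34 L/h

13.3 L/h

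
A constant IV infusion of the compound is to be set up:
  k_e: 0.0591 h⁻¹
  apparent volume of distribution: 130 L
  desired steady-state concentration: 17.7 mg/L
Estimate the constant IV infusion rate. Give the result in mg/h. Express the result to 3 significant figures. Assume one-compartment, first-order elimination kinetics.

136 mg/h

CL = k × Vd = 0.05910 × 130 = 7.683 L/h
At steady state, infusion rate R₀ = Css × CL = 17.7 × 7.683 = 136.0 mg/h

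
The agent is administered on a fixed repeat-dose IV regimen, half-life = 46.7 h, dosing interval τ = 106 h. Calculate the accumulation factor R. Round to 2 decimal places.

k = ln2 / t½ = 0.693147 / 46.7 = 0.01484 h⁻¹
e^(−kτ) = e^(−0.01484 × 106) = 0.2074
Accumulation ratio R = 1 / (1 − e^(−kτ)) = 1 / (1 − 0.2074) = 1.262

1.26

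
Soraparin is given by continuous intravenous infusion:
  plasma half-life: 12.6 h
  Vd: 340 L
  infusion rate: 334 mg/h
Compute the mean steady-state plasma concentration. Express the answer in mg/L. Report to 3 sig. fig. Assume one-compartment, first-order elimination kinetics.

k = ln2 / t½ = 0.693147 / 12.6 = 0.05501 h⁻¹
CL = k × Vd = 0.05501 × 340 = 18.70 L/h
At steady state Css = R₀ / CL = 334 / 18.70 = 17.86 mg/L

17.9 mg/L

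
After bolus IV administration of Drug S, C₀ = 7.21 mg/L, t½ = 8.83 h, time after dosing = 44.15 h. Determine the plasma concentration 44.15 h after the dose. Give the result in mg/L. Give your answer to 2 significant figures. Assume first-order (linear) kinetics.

k = ln2 / t½ = 0.693147 / 8.83 = 0.07850 h⁻¹
t / t½ = 44.15 / 8.83 = 5 half-lives
C = C₀ × (1/2)^5 = 7.210 × 0.03125 = 0.2253 mg/L

0.23 mg/L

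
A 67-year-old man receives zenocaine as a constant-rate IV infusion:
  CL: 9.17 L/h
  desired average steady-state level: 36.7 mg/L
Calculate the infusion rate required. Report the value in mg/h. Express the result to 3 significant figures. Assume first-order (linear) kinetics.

337 mg/h

At steady state, infusion rate R₀ = Css × CL = 36.7 × 9.170 = 336.5 mg/h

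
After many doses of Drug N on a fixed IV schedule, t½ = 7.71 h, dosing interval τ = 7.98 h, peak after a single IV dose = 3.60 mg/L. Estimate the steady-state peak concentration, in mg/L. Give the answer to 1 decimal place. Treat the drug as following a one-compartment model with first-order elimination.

7.0 mg/L

k = ln2 / t½ = 0.693147 / 7.71 = 0.08990 h⁻¹
e^(−kτ) = e^(−0.08990 × 7.98) = 0.4880
Accumulation ratio R = 1 / (1 − e^(−kτ)) = 1 / (1 − 0.4880) = 1.953
Steady-state peak = C₀ × R = 3.60 × 1.953 = 7.031 mg/L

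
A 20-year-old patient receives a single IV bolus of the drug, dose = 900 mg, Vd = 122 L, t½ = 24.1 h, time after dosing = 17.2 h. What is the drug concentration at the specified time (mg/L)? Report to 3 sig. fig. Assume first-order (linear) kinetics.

C₀ = Dose / Vd = 900.0 / 122 = 7.377 mg/L
k = ln2 / t½ = 0.693147 / 24.1 = 0.02876 h⁻¹
C = C₀ · e^(−k·t) = 7.377 × e^(−0.02876 × 17.2)
  = 7.377 × 0.6098 = 4.498 mg/L

4.50 mg/L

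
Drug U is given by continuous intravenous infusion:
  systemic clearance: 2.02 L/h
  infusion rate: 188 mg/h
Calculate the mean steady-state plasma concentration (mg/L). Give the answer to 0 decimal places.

93 mg/L

At steady state Css = R₀ / CL = 188 / 2.020 = 93.07 mg/L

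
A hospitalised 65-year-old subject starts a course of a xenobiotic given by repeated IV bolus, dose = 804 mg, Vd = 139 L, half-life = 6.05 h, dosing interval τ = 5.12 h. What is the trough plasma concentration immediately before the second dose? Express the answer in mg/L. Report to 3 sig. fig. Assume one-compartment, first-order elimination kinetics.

C₀ per dose = Dose / Vd = 804 / 139 = 5.784 mg/L
k = ln2 / t½ = 0.693147 / 6.05 = 0.1146 h⁻¹
Fraction remaining after one interval: r = e^(−kτ) = e^(−0.1146 × 5.12) = 0.5561
Before dose 2, 1 dose has been given (aged 1τ).
C_trough = C₀ × r = 5.784 × 0.5561 = 3.216 mg/L

3.22 mg/L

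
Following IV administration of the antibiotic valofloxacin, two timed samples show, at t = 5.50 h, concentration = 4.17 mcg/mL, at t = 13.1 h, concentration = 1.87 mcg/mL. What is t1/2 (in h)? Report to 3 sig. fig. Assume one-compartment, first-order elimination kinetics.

k = ln(C₁/C₂) / (t₂ − t₁) = ln(4.17/1.87) / (13.1 − 5.50)
  = 0.8020 / 7.600 = 0.1055 h⁻¹
t½ = ln2 / k = 0.693147 / 0.1055 = 6.570 h

6.57 h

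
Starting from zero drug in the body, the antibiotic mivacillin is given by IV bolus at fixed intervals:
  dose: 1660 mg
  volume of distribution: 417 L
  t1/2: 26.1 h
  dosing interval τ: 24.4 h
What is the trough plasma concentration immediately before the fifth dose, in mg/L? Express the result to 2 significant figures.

4.0 mg/L

C₀ per dose = Dose / Vd = 1660 / 417 = 3.981 mg/L
k = ln2 / t½ = 0.693147 / 26.1 = 0.02656 h⁻¹
Fraction remaining after one interval: r = e^(−kτ) = e^(−0.02656 × 24.4) = 0.5231
Before dose 5, 4 doses have been given (aged 1τ, 2τ, 3τ, 4τ).
C_trough = C₀ × (r + r² + … + r^4) = C₀ × r(1−r^4)/(1−r)
        = 3.981 × 0.5231 × (1 − 0.07488) / (1 − 0.5231) = 4.040 mg/L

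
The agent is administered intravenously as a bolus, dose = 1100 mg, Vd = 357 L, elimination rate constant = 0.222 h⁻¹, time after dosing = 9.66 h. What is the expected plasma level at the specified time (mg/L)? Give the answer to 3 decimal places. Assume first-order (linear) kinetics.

C₀ = Dose / Vd = 1100 / 357 = 3.081 mg/L
C = C₀ · e^(−k·t) = 3.081 × e^(−0.2220 × 9.66)
  = 3.081 × 0.1171 = 0.3608 mg/L

0.361 mg/L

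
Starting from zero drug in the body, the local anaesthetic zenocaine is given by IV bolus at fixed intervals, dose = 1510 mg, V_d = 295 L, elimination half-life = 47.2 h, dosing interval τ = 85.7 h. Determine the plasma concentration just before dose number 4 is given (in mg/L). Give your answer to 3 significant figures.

1.98 mg/L

C₀ per dose = Dose / Vd = 1510 / 295 = 5.119 mg/L
k = ln2 / t½ = 0.693147 / 47.2 = 0.01469 h⁻¹
Fraction remaining after one interval: r = e^(−kτ) = e^(−0.01469 × 85.7) = 0.2840
Before dose 4, 3 doses have been given (aged 1τ, 2τ, 3τ).
C_trough = C₀ × (r + r² + … + r^3) = C₀ × r(1−r^3)/(1−r)
        = 5.119 × 0.2840 × (1 − 0.02291) / (1 − 0.2840) = 1.984 mg/L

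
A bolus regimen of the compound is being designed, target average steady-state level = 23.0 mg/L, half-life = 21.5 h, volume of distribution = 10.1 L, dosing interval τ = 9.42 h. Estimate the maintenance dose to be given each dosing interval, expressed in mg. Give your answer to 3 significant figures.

k = ln2 / t½ = 0.693147 / 21.5 = 0.03224 h⁻¹
CL = k × Vd = 0.03224 × 10.1 = 0.3256 L/h
At steady state, Dose/τ = Css × CL.
Dose = Css × CL × τ = 23.0 × 0.3256 × 9.42 = 70.54 mg

70.5 mg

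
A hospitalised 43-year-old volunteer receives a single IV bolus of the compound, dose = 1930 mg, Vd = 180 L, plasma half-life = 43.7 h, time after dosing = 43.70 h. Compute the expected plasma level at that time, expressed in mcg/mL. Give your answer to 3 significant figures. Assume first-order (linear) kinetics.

5.36 mcg/mL

C₀ = Dose / Vd = 1930 / 180 = 10.72 mg/L
k = ln2 / t½ = 0.693147 / 43.7 = 0.01586 h⁻¹
t / t½ = 43.70 / 43.7 = 1 half-lives
C = C₀ × (1/2)^1 = 10.72 × 0.5000 = 5.360 mg/L
(5.360 mg/L = 5.360 mcg/mL)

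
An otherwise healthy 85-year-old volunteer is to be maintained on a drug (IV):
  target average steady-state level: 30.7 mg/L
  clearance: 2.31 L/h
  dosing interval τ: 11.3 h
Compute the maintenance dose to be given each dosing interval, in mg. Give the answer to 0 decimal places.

801 mg

At steady state, Dose/τ = Css × CL.
Dose = Css × CL × τ = 30.7 × 2.310 × 11.3 = 801.4 mg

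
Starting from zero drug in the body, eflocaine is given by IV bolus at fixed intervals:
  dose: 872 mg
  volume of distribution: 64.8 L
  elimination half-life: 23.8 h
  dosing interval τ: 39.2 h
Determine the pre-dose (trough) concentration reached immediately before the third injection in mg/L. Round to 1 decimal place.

5.7 mg/L

C₀ per dose = Dose / Vd = 872 / 64.8 = 13.46 mg/L
k = ln2 / t½ = 0.693147 / 23.8 = 0.02912 h⁻¹
Fraction remaining after one interval: r = e^(−kτ) = e^(−0.02912 × 39.2) = 0.3193
Before dose 3, 2 doses have been given (aged 1τ, 2τ).
C_trough = C₀ × (r + r²) = 13.46 × (0.3193 + 0.1020) = 5.671 mg/L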